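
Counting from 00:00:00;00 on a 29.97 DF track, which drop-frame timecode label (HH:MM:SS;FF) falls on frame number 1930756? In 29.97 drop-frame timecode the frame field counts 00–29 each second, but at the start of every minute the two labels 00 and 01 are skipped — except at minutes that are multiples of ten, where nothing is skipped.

17:53:42;28

Ten DF minutes hold 17982 frames, so frame 1930756 lies in block 107 (frames 1924074–1942055) with 6682 frames into that block.
The block's first minute is 1800 frames and the rest 1798 each; 6682 frames reaches minute 3, so 107 × 18 + 3 × 2 = 1932 labels have been skipped so far.
Adding those back, label number 1930756 + 1932 = 1932688 at 30 labels/s is 64422 s + 28 f = 17 h 53 min 42 s frame 28, i.e. 17:53:42;28.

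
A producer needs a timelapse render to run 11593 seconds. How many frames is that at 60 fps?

695580 frames

Frames = 11593 × 60 = 695580.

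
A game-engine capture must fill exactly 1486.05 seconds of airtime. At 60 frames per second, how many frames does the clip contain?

Frames = 1486.05 × 60 = 89163.

89163 frames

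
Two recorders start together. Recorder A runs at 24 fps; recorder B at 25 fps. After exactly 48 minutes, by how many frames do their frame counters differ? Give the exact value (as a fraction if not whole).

2880 frames

48 min = 2880 s.
A emits 24 × 2880 = 69120 frames; B emits 25 × 2880 = 72000.
Difference = 2880 frames; B is ahead of A.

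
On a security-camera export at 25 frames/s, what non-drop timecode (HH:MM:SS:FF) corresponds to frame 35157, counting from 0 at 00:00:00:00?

35157 ÷ 25 = 1406 full seconds, remainder 7 frames.
1406 s = 0 h 23 min 26 s.
Timecode: 00:23:26:07.

00:23:26:07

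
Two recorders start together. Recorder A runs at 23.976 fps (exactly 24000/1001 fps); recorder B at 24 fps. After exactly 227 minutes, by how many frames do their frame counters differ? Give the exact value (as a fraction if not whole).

227 min = 13620 s.
A emits 24000/1001 × 13620 = 326880000/1001 frames; B emits 24 × 13620 = 326880.
Difference = 326880/1001 frames (≈ 326.5534); B is ahead of A.

326880/1001 frames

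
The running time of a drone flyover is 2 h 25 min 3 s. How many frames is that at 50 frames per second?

435150 frames

2 h 25 min 3 s = 8703 s.
Frames = 8703 × 50 = 435150.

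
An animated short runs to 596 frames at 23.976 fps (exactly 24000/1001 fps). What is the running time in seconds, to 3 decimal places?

Running time = 596 × 1001/24000 = 149149/6000 s ≈ 24.858 s.

24.858 seconds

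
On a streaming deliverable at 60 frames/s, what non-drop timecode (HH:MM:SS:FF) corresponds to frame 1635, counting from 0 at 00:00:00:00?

00:00:27:15

1635 ÷ 60 = 27 full seconds, remainder 15 frames.
27 s = 0 h 0 min 27 s.
Timecode: 00:00:27:15.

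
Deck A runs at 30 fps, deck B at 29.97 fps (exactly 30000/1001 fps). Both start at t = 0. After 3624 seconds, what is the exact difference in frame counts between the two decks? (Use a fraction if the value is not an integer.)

A emits 30 × 3624 = 108720 frames; B emits 30000/1001 × 3624 = 108720000/1001.
Difference = 108720/1001 frames (≈ 108.6114); B is behind A.

108720/1001 frames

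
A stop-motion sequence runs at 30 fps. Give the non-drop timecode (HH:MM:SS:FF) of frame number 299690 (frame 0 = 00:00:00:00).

02:46:29:20

299690 ÷ 30 = 9989 full seconds, remainder 20 frames.
9989 s = 2 h 46 min 29 s.
Timecode: 02:46:29:20.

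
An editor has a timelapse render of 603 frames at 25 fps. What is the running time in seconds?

Running time = 603 / (25) = 24.12 s.

24.12 seconds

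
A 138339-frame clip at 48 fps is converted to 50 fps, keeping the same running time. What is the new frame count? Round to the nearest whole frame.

Frames at target rate = 138339 × (50) / (48) = 1152825/8 ≈ 144103.125.
Nearest whole frame: 144103.

144103 frames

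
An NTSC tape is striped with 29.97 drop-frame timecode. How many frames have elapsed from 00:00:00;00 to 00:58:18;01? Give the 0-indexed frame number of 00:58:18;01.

104835

As if non-drop at 30 labels/s: (0 × 3600 + 58 × 60 + 18) × 30 + 1 = 104941.
Minute boundaries passed: 58; those not divisible by 10: 58 − 5 = 53; dropped labels = 2 × 53 = 106.
Actual frame index = 104941 − 106 = 104835.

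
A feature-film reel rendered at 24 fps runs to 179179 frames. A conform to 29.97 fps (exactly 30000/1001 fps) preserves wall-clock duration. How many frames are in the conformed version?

Target frames = source frames × (target rate / source rate) = 179179 × (30000/1001)/(24) = 179179 × 1250/1001 = 223750.

223750 frames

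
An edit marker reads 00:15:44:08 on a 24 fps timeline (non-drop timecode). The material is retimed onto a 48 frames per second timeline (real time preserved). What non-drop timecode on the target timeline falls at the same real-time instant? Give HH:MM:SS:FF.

Source frame index: (0×3600 + 15×60 + 44) × 24 + 8 = 22664.
Real time: 22664 / (24) = 2833/3 s.
Target frame: (2833/3) × (48) = 45328.
At 48 labels/s: frame 45328 → 00:15:44:16.

00:15:44:16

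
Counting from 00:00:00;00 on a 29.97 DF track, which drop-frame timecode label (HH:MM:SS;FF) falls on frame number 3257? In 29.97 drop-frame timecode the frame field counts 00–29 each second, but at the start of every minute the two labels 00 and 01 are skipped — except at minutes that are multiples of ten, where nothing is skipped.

Each 10-minute DF block holds 10 × 60 × 30 − 9 × 2 = 17982 frames. 3257 ÷ 17982 → 0 full blocks, remainder 3257.
Within the partial block the first minute is 1800 frames and each further minute 1798, so 1 further minute boundary passed. Total skipped labels = 18 × 0 + 2 × 1 = 2.
Non-drop label index = 3257 + 2 = 3259; at 30 labels/s that is 00:01:48:19, i.e. DF 00:01:48;19.

00:01:48;19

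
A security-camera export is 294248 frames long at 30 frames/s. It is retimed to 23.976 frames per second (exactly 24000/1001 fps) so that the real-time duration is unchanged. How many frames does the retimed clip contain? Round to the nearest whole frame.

235163 frames

Frames at target rate = 294248 × (24000/1001) / (30) = 235398400/1001 ≈ 235163.237.
Nearest whole frame: 235163.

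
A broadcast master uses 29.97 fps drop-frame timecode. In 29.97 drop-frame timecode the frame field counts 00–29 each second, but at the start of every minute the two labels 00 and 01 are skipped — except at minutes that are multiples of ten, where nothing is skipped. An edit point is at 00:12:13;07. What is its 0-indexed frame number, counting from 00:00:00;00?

As if non-drop at 30 labels/s: (0 × 3600 + 12 × 60 + 13) × 30 + 7 = 21997.
Minute boundaries passed: 12; those not divisible by 10: 12 − 1 = 11; dropped labels = 2 × 11 = 22.
Actual frame index = 21997 − 22 = 21975.

21975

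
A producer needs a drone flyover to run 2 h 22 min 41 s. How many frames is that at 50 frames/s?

428050 frames

2 h 22 min 41 s = 8561 s.
Frames = 8561 × 50 = 428050.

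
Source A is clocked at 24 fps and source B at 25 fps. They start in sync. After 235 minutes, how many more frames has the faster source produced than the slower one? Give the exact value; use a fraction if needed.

14100 frames

235 min = 14100 s.
A emits 24 × 14100 = 338400 frames; B emits 25 × 14100 = 352500.
Difference = 14100 frames; B is ahead of A.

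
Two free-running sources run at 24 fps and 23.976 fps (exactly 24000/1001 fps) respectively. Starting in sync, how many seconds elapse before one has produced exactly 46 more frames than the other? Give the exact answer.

The gap grows by |24000/1001 − 24| = 24/1001 frames per second.
Time for a 46-frame gap: 46 ÷ (24/1001) = 23023/12 s.

23023/12 seconds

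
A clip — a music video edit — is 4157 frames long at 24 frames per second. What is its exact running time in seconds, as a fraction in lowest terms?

Running time = 4157 ÷ (24) = 4157 × 1/24 = 4157/24 s.

4157/24 seconds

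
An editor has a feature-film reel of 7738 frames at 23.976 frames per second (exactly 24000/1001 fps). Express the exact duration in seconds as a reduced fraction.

Running time = 7738 ÷ (24000/1001) = 7738 × 1001/24000 = 3872869/12000 s.

3872869/12000 seconds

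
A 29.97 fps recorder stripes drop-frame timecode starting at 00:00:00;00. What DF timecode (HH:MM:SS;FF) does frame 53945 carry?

Ten DF minutes hold 17982 frames, so frame 53945 lies in block 2 (frames 35964–53945) with 17981 frames into that block.
The block's first minute is 1800 frames and the rest 1798 each; 17981 frames reaches minute 9, so 2 × 18 + 9 × 2 = 54 labels have been skipped so far.
Adding those back, label number 53945 + 54 = 53999 at 30 labels/s is 1799 s + 29 f = 0 h 29 min 59 s frame 29, i.e. 00:29:59;29.

00:29:59;29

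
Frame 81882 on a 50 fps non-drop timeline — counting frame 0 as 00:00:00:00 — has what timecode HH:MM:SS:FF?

00:27:17:32

81882 ÷ 50 = 1637 full seconds, remainder 32 frames.
1637 s = 0 h 27 min 17 s.
Timecode: 00:27:17:32.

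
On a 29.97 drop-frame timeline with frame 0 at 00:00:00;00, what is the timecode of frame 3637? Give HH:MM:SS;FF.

Each 10-minute DF block holds 10 × 60 × 30 − 9 × 2 = 17982 frames. 3637 ÷ 17982 → 0 full blocks, remainder 3637.
Within the partial block the first minute is 1800 frames and each further minute 1798, so 2 further minute boundaries passed. Total skipped labels = 18 × 0 + 2 × 2 = 4.
Non-drop label index = 3637 + 4 = 3641; at 30 labels/s that is 00:02:01:11, i.e. DF 00:02:01;11.

00:02:01;11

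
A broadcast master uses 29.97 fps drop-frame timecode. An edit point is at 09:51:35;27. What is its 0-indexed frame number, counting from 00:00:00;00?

As if non-drop at 30 labels/s: (9 × 3600 + 51 × 60 + 35) × 30 + 27 = 1064877.
Minute boundaries passed: 591; those not divisible by 10: 591 − 59 = 532; dropped labels = 2 × 532 = 1064.
Actual frame index = 1064877 − 1064 = 1063813.

1063813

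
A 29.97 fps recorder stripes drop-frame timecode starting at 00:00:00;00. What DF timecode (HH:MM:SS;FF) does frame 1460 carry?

00:00:48;20

Each 10-minute DF block holds 10 × 60 × 30 − 9 × 2 = 17982 frames. 1460 ÷ 17982 → 0 full blocks, remainder 1460.
Within the partial block the first minute is 1800 frames and each further minute 1798, so 0 further minute boundaries passed. Total skipped labels = 18 × 0 + 2 × 0 = 0.
Non-drop label index = 1460 + 0 = 1460; at 30 labels/s that is 00:00:48:20, i.e. DF 00:00:48;20.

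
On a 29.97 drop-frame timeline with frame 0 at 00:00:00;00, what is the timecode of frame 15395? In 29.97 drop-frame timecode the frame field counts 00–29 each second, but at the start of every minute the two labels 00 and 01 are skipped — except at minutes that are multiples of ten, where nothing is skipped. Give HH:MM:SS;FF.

Ten DF minutes hold 17982 frames, so frame 15395 lies in block 0 (frames 0–17981) with 15395 frames into that block.
The block's first minute is 1800 frames and the rest 1798 each; 15395 frames reaches minute 8, so 0 × 18 + 8 × 2 = 16 labels have been skipped so far.
Adding those back, label number 15395 + 16 = 15411 at 30 labels/s is 513 s + 21 f = 0 h 8 min 33 s frame 21, i.e. 00:08:33;21.

00:08:33;21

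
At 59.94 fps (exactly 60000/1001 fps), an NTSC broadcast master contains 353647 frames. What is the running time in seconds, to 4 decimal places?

5900.0108 seconds

Running time = 353647 × 1001/60000 = 354000647/60000 s ≈ 5900.0108 s.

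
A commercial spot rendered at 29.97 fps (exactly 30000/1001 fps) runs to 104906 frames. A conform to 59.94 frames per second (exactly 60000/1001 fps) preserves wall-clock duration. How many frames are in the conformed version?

Target frames = source frames × (target rate / source rate) = 104906 × (60000/1001)/(30000/1001) = 104906 × 2 = 209812.

209812 frames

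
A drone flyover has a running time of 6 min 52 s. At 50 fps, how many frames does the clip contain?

20600 frames

6 min 52 s = 412 s.
Frames = 412 × 50 = 20600.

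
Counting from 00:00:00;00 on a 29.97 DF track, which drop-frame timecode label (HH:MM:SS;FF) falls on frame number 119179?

01:06:16;19

Each 10-minute DF block holds 10 × 60 × 30 − 9 × 2 = 17982 frames. 119179 ÷ 17982 → 6 full blocks, remainder 11287.
Within the partial block the first minute is 1800 frames and each further minute 1798, so 6 further minute boundaries passed. Total skipped labels = 18 × 6 + 2 × 6 = 120.
Non-drop label index = 119179 + 120 = 119299; at 30 labels/s that is 01:06:16:19, i.e. DF 01:06:16;19.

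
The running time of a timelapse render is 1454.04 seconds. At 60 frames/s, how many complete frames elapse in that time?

87242 frames

Frames = 1454.04 × 60 = 436212/5 ≈ 87242.4000.
Complete frames: 87242.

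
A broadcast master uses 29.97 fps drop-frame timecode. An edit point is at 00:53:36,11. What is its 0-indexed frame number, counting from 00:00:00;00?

As if non-drop at 30 labels/s: (0 × 3600 + 53 × 60 + 36) × 30 + 11 = 96491.
Minute boundaries passed: 53; those not divisible by 10: 53 − 5 = 48; dropped labels = 2 × 48 = 96.
Actual frame index = 96491 − 96 = 96395.

96395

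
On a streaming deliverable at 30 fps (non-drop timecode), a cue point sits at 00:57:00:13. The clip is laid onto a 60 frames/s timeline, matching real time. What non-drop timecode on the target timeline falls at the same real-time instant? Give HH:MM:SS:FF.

00:57:00:26

Source frame index: (0×3600 + 57×60 + 0) × 30 + 13 = 102613.
Real time: 102613 / (30) = 102613/30 s.
Target frame: (102613/30) × (60) = 205226.
At 60 labels/s: frame 205226 → 00:57:00:26.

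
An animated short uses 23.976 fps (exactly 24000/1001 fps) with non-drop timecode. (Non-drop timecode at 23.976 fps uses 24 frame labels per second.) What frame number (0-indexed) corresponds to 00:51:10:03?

73683

Total seconds to the label: (0 × 3600 + 51 × 60 + 10) = 3070.
Frame index = 3070 × 24 + 3 = 73683.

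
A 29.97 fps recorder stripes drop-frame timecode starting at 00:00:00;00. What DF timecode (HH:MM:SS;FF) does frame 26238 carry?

Ten DF minutes hold 17982 frames, so frame 26238 lies in block 1 (frames 17982–35963) with 8256 frames into that block.
The block's first minute is 1800 frames and the rest 1798 each; 8256 frames reaches minute 4, so 1 × 18 + 4 × 2 = 26 labels have been skipped so far.
Adding those back, label number 26238 + 26 = 26264 at 30 labels/s is 875 s + 14 f = 0 h 14 min 35 s frame 14, i.e. 00:14:35;14.

00:14:35;14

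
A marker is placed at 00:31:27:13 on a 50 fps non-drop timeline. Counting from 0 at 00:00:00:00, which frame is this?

Total seconds to the label: (0 × 3600 + 31 × 60 + 27) = 1887.
Frame index = 1887 × 50 + 13 = 94363.

94363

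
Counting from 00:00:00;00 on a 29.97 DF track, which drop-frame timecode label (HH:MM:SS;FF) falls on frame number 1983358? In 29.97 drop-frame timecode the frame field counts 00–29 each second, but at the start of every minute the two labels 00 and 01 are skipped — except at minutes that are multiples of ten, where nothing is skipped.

18:22:58;02

Ten DF minutes hold 17982 frames, so frame 1983358 lies in block 110 (frames 1978020–1996001) with 5338 frames into that block.
The block's first minute is 1800 frames and the rest 1798 each; 5338 frames reaches minute 2, so 110 × 18 + 2 × 2 = 1984 labels have been skipped so far.
Adding those back, label number 1983358 + 1984 = 1985342 at 30 labels/s is 66178 s + 2 f = 18 h 22 min 58 s frame 2, i.e. 18:22:58;02.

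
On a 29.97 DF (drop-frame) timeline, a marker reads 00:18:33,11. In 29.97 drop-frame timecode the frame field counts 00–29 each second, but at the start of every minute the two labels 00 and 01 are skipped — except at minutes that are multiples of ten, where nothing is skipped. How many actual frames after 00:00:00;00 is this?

33367

Complete 10-minute blocks: 1, each 17982 frames → 17982.
Remaining 8 whole minutes in the current block: 1800 + 7 × 1798 = 14386 frames.
Within the current minute: 33 × 30 + 11 − 2 = 999 (labels ;00/;01 skipped at this minute). Total = 17982 + 14386 + 999 = 33367.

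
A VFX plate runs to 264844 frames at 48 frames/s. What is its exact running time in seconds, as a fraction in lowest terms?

66211/12 seconds

Running time = 264844 ÷ (48) = 264844 × 1/48 = 66211/12 s.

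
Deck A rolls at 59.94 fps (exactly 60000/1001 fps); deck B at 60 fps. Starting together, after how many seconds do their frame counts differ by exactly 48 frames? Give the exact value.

800.8 seconds

The gap grows by |60 − 60000/1001| = 60/1001 frames per second.
Time for a 48-frame gap: 48 ÷ (60/1001) = 800.8 s.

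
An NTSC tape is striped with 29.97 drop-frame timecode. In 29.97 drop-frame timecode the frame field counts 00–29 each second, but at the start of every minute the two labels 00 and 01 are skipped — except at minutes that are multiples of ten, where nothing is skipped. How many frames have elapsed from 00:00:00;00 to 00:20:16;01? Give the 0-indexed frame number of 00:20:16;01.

36445

Complete 10-minute blocks: 2, each 17982 frames → 35964.
Remaining 0 whole minutes in the current block: 0 frames.
Within the current minute: 16 × 30 + 1 = 481. Total = 35964 + 0 + 481 = 36445.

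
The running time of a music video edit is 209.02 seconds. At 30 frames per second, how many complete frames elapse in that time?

6270 frames

Frames = 209.02 × 30 = 31353/5 ≈ 6270.6000.
Complete frames: 6270.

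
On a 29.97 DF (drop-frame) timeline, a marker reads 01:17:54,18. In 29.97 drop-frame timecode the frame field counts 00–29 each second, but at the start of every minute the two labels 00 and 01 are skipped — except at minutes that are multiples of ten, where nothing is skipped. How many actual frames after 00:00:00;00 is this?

Complete 10-minute blocks: 7, each 17982 frames → 125874.
Remaining 7 whole minutes in the current block: 1800 + 6 × 1798 = 12588 frames.
Within the current minute: 54 × 30 + 18 − 2 = 1636 (labels ;00/;01 skipped at this minute). Total = 125874 + 12588 + 1636 = 140098.

140098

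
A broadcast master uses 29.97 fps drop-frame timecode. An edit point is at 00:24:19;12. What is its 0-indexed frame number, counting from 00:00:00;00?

As if non-drop at 30 labels/s: (0 × 3600 + 24 × 60 + 19) × 30 + 12 = 43782.
Minute boundaries passed: 24; those not divisible by 10: 24 − 2 = 22; dropped labels = 2 × 22 = 44.
Actual frame index = 43782 − 44 = 43738.

43738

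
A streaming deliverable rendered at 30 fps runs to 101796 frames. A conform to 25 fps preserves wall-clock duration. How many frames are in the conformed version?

84830 frames

Target frames = source frames × (target rate / source rate) = 101796 × (25)/(30) = 101796 × 5/6 = 84830.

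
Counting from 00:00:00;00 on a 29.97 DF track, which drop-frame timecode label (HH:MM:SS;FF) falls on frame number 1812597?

Each 10-minute DF block holds 10 × 60 × 30 − 9 × 2 = 17982 frames. 1812597 ÷ 17982 → 100 full blocks, remainder 14397.
Within the partial block the first minute is 1800 frames and each further minute 1798, so 8 further minute boundaries passed. Total skipped labels = 18 × 100 + 2 × 8 = 1816.
Non-drop label index = 1812597 + 1816 = 1814413; at 30 labels/s that is 16:48:00:13, i.e. DF 16:48:00;13.

16:48:00;13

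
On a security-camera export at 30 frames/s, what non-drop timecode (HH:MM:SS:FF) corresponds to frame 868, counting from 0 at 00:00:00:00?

868 ÷ 30 = 28 full seconds, remainder 28 frames.
28 s = 0 h 0 min 28 s.
Timecode: 00:00:28:28.

00:00:28:28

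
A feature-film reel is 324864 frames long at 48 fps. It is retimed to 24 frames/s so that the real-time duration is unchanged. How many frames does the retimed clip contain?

Target frames = source frames × (target rate / source rate) = 324864 × (24)/(48) = 324864 × 1/2 = 162432.

162432 frames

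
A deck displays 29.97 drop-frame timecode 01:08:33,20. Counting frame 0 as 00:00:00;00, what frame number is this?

123286

As if non-drop at 30 labels/s: (1 × 3600 + 8 × 60 + 33) × 30 + 20 = 123410.
Minute boundaries passed: 68; those not divisible by 10: 68 − 6 = 62; dropped labels = 2 × 62 = 124.
Actual frame index = 123410 − 124 = 123286.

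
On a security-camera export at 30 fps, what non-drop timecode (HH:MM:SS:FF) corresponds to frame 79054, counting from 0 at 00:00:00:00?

79054 ÷ 30 = 2635 full seconds, remainder 4 frames.
2635 s = 0 h 43 min 55 s.
Timecode: 00:43:55:04.

00:43:55:04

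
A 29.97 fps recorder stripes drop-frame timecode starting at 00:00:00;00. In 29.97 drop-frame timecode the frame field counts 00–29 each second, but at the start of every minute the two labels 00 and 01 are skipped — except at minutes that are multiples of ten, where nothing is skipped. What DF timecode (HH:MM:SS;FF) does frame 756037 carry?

07:00:26;13

Ten DF minutes hold 17982 frames, so frame 756037 lies in block 42 (frames 755244–773225) with 793 frames into that block.
The block's first minute is 1800 frames and the rest 1798 each; 793 frames reaches minute 0, so 42 × 18 + 0 × 2 = 756 labels have been skipped so far.
Adding those back, label number 756037 + 756 = 756793 at 30 labels/s is 25226 s + 13 f = 7 h 0 min 26 s frame 13, i.e. 07:00:26;13.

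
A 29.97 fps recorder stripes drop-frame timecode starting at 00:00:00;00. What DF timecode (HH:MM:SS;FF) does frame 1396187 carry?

Each 10-minute DF block holds 10 × 60 × 30 − 9 × 2 = 17982 frames. 1396187 ÷ 17982 → 77 full blocks, remainder 11573.
Within the partial block the first minute is 1800 frames and each further minute 1798, so 6 further minute boundaries passed. Total skipped labels = 18 × 77 + 2 × 6 = 1398.
Non-drop label index = 1396187 + 1398 = 1397585; at 30 labels/s that is 12:56:26:05, i.e. DF 12:56:26;05.

12:56:26;05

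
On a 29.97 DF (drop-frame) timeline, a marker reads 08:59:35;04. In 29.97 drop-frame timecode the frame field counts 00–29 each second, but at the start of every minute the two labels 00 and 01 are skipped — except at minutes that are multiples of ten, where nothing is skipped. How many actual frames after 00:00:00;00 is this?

Complete 10-minute blocks: 53, each 17982 frames → 953046.
Remaining 9 whole minutes in the current block: 1800 + 8 × 1798 = 16184 frames.
Within the current minute: 35 × 30 + 4 − 2 = 1052 (labels ;00/;01 skipped at this minute). Total = 953046 + 16184 + 1052 = 970282.

970282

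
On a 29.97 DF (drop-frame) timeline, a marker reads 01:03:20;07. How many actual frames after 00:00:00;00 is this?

As if non-drop at 30 labels/s: (1 × 3600 + 3 × 60 + 20) × 30 + 7 = 114007.
Minute boundaries passed: 63; those not divisible by 10: 63 − 6 = 57; dropped labels = 2 × 57 = 114.
Actual frame index = 114007 − 114 = 113893.

113893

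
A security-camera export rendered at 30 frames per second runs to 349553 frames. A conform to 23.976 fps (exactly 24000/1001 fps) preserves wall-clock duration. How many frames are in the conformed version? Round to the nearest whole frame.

279363 frames

Frames at target rate = 349553 × (24000/1001) / (30) = 279642400/1001 ≈ 279363.037.
Nearest whole frame: 279363.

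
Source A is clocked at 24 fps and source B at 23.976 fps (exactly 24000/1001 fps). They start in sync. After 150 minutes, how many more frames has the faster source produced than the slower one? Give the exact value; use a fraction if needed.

150 min = 9000 s.
A emits 24 × 9000 = 216000 frames; B emits 24000/1001 × 9000 = 216000000/1001.
Difference = 216000/1001 frames (≈ 215.7842); B is behind A.

216000/1001 frames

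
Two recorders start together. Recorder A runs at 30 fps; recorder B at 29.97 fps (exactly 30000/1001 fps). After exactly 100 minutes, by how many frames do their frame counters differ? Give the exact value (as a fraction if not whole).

100 min = 6000 s.
A emits 30 × 6000 = 180000 frames; B emits 30000/1001 × 6000 = 180000000/1001.
Difference = 180000/1001 frames (≈ 179.8202); B is behind A.

180000/1001 frames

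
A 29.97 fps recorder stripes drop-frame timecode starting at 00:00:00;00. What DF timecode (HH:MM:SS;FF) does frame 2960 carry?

Ten DF minutes hold 17982 frames, so frame 2960 lies in block 0 (frames 0–17981) with 2960 frames into that block.
The block's first minute is 1800 frames and the rest 1798 each; 2960 frames reaches minute 1, so 0 × 18 + 1 × 2 = 2 labels have been skipped so far.
Adding those back, label number 2960 + 2 = 2962 at 30 labels/s is 98 s + 22 f = 0 h 1 min 38 s frame 22, i.e. 00:01:38;22.

00:01:38;22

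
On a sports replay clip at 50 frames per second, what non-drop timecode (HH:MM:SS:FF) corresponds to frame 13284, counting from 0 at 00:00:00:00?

13284 ÷ 50 = 265 full seconds, remainder 34 frames.
265 s = 0 h 4 min 25 s.
Timecode: 00:04:25:34.

00:04:25:34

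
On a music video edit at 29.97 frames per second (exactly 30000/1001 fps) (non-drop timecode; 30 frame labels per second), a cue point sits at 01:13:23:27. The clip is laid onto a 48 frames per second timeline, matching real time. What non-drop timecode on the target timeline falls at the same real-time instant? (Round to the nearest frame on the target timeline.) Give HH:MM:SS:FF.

01:13:28:15

Source frame index: (1×3600 + 13×60 + 23) × 30 + 27 = 132117.
Real time: 132117 / (30000/1001) = 44083039/10000 s.
Target frame: (44083039/10000) × (48) = 132249117/625 ≈ 211598.587 → 211599.
At 48 labels/s: frame 211599 → 01:13:28:15.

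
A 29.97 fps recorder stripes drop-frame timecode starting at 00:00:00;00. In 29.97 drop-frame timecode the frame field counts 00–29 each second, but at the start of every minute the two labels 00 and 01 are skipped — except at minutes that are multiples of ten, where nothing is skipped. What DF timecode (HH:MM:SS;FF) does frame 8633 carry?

00:04:48;01

Each 10-minute DF block holds 10 × 60 × 30 − 9 × 2 = 17982 frames. 8633 ÷ 17982 → 0 full blocks, remainder 8633.
Within the partial block the first minute is 1800 frames and each further minute 1798, so 4 further minute boundaries passed. Total skipped labels = 18 × 0 + 2 × 4 = 8.
Non-drop label index = 8633 + 8 = 8641; at 30 labels/s that is 00:04:48:01, i.e. DF 00:04:48;01.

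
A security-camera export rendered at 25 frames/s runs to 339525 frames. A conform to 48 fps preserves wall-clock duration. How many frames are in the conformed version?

651888 frames

Target frames = source frames × (target rate / source rate) = 339525 × (48)/(25) = 339525 × 48/25 = 651888.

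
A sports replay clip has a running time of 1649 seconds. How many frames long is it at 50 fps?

82450 frames

Frames = 1649 × 50 = 82450.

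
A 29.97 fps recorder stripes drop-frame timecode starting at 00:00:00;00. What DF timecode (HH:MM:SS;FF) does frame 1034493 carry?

Ten DF minutes hold 17982 frames, so frame 1034493 lies in block 57 (frames 1024974–1042955) with 9519 frames into that block.
The block's first minute is 1800 frames and the rest 1798 each; 9519 frames reaches minute 5, so 57 × 18 + 5 × 2 = 1036 labels have been skipped so far.
Adding those back, label number 1034493 + 1036 = 1035529 at 30 labels/s is 34517 s + 19 f = 9 h 35 min 17 s frame 19, i.e. 09:35:17;19.

09:35:17;19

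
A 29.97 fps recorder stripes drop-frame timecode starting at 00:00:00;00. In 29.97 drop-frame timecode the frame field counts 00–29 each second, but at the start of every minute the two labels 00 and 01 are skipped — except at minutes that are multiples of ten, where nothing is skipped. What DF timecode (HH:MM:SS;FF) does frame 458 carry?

Ten DF minutes hold 17982 frames, so frame 458 lies in block 0 (frames 0–17981) with 458 frames into that block.
The block's first minute is 1800 frames and the rest 1798 each; 458 frames reaches minute 0, so 0 × 18 + 0 × 2 = 0 labels have been skipped so far.
Adding those back, label number 458 + 0 = 458 at 30 labels/s is 15 s + 8 f = 0 h 0 min 15 s frame 8, i.e. 00:00:15;08.

00:00:15;08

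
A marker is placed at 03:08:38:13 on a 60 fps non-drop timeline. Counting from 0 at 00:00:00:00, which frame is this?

679093

Total seconds to the label: (3 × 3600 + 8 × 60 + 38) = 11318.
Frame index = 11318 × 60 + 13 = 679093.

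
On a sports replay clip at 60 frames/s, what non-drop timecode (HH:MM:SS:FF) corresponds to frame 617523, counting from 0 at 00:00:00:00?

02:51:32:03

617523 ÷ 60 = 10292 full seconds, remainder 3 frames.
10292 s = 2 h 51 min 32 s.
Timecode: 02:51:32:03.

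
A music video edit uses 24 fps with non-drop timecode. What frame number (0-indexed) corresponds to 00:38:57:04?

frame 56092

Total seconds to the label: (0 × 3600 + 38 × 60 + 57) = 2337.
Frame index = 2337 × 24 + 4 = 56092.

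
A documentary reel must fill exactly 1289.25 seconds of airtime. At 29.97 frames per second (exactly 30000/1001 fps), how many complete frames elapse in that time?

Frames = 1289.25 × 30000/1001 = 38677500/1001 ≈ 38638.8611.
Complete frames: 38638.

38638 frames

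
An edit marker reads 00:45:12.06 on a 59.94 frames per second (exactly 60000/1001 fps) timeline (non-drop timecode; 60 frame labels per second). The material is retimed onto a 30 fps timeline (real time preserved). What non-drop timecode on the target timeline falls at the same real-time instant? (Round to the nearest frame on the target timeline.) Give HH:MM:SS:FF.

Source frame index: (0×3600 + 45×60 + 12) × 60 + 6 = 162726.
Real time: 162726 / (60000/1001) = 27148121/10000 s.
Target frame: (27148121/10000) × (30) = 81444363/1000 ≈ 81444.363 → 81444.
At 30 labels/s: frame 81444 → 00:45:14:24.

00:45:14:24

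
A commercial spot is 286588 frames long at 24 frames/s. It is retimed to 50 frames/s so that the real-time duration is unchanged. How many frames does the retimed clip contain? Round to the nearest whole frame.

Frames at target rate = 286588 × (50) / (24) = 1791175/3 ≈ 597058.333.
Nearest whole frame: 597058.

597058 frames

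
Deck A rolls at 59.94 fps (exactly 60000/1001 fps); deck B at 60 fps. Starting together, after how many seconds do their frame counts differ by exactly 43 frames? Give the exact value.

The gap grows by |60 − 60000/1001| = 60/1001 frames per second.
Time for a 43-frame gap: 43 ÷ (60/1001) = 43043/60 s.

43043/60 seconds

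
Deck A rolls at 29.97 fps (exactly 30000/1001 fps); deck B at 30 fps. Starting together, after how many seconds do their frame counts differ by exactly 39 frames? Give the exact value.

The gap grows by |30 − 30000/1001| = 30/1001 frames per second.
Time for a 39-frame gap: 39 ÷ (30/1001) = 1301.3 s.

1301.3 seconds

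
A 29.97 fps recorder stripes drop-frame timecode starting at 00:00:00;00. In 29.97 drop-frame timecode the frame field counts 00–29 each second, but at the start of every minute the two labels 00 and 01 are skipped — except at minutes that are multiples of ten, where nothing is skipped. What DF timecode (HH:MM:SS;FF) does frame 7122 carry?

00:03:57;18

Each 10-minute DF block holds 10 × 60 × 30 − 9 × 2 = 17982 frames. 7122 ÷ 17982 → 0 full blocks, remainder 7122.
Within the partial block the first minute is 1800 frames and each further minute 1798, so 3 further minute boundaries passed. Total skipped labels = 18 × 0 + 2 × 3 = 6.
Non-drop label index = 7122 + 6 = 7128; at 30 labels/s that is 00:03:57:18, i.e. DF 00:03:57;18.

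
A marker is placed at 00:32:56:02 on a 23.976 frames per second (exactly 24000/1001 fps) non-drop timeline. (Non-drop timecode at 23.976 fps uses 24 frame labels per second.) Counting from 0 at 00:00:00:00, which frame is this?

Total seconds to the label: (0 × 3600 + 32 × 60 + 56) = 1976.
Frame index = 1976 × 24 + 2 = 47426.

47426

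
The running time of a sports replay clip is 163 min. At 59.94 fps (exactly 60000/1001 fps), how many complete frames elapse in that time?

586213 frames

163 min = 9780 s.
Frames = 9780 × 60000/1001 = 586800000/1001 ≈ 586213.7862.
Complete frames: 586213.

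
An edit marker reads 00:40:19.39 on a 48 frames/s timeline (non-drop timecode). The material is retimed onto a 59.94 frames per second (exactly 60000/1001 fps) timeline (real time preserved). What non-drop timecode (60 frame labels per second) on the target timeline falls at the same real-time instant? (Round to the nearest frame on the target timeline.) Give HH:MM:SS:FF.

Source frame index: (0×3600 + 40×60 + 19) × 48 + 39 = 116151.
Real time: 116151 / (48) = 38717/16 s.
Target frame: (38717/16) × (60000/1001) = 20741250/143 ≈ 145043.706 → 145044.
At 60 labels/s: frame 145044 → 00:40:17:24.

00:40:17:24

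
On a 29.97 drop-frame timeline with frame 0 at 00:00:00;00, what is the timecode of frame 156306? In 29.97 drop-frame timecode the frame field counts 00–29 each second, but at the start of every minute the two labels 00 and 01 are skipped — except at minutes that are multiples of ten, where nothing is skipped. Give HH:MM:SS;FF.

01:26:55;12

Each 10-minute DF block holds 10 × 60 × 30 − 9 × 2 = 17982 frames. 156306 ÷ 17982 → 8 full blocks, remainder 12450.
Within the partial block the first minute is 1800 frames and each further minute 1798, so 6 further minute boundaries passed. Total skipped labels = 18 × 8 + 2 × 6 = 156.
Non-drop label index = 156306 + 156 = 156462; at 30 labels/s that is 01:26:55:12, i.e. DF 01:26:55;12.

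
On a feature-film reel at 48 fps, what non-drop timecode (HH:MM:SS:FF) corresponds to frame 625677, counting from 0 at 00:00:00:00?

625677 ÷ 48 = 13034 full seconds, remainder 45 frames.
13034 s = 3 h 37 min 14 s.
Timecode: 03:37:14:45.

03:37:14:45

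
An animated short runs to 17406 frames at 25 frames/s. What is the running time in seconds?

696.24 seconds

Running time = 17406 / (25) = 696.24 s.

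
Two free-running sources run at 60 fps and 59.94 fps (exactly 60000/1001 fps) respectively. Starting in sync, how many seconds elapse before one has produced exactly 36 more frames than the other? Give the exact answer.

600.6 seconds

The gap grows by |60000/1001 − 60| = 60/1001 frames per second.
Time for a 36-frame gap: 36 ÷ (60/1001) = 600.6 s.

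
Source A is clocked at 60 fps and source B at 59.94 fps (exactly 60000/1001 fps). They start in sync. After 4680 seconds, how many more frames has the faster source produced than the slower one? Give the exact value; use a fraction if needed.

A emits 60 × 4680 = 280800 frames; B emits 60000/1001 × 4680 = 21600000/77.
Difference = 21600/77 frames (≈ 280.5195); B is behind A.

21600/77 frames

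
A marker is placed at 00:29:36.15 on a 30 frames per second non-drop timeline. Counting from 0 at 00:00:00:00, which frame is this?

Total seconds to the label: (0 × 3600 + 29 × 60 + 36) = 1776.
Frame index = 1776 × 30 + 15 = 53295.

frame 53295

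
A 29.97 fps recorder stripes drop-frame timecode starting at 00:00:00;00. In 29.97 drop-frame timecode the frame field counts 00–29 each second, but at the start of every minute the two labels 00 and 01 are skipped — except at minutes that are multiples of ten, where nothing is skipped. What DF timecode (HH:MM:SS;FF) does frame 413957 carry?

03:50:12;11

Ten DF minutes hold 17982 frames, so frame 413957 lies in block 23 (frames 413586–431567) with 371 frames into that block.
The block's first minute is 1800 frames and the rest 1798 each; 371 frames reaches minute 0, so 23 × 18 + 0 × 2 = 414 labels have been skipped so far.
Adding those back, label number 413957 + 414 = 414371 at 30 labels/s is 13812 s + 11 f = 3 h 50 min 12 s frame 11, i.e. 03:50:12;11.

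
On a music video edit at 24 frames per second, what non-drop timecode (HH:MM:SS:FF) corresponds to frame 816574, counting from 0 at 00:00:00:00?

816574 ÷ 24 = 34023 full seconds, remainder 22 frames.
34023 s = 9 h 27 min 3 s.
Timecode: 09:27:03:22.

09:27:03:22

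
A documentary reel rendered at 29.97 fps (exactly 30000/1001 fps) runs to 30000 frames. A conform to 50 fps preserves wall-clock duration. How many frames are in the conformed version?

50050 frames

Target frames = source frames × (target rate / source rate) = 30000 × (50)/(30000/1001) = 30000 × 1001/600 = 50050.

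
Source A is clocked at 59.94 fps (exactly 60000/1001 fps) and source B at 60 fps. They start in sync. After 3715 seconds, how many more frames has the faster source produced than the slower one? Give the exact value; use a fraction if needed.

A emits 60000/1001 × 3715 = 222900000/1001 frames; B emits 60 × 3715 = 222900.
Difference = 222900/1001 frames (≈ 222.6773); B is ahead of A.

222900/1001 frames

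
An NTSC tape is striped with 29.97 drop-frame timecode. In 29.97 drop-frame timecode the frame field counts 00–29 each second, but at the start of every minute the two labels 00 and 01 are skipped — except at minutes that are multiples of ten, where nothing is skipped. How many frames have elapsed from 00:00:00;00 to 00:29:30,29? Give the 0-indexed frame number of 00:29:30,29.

Complete 10-minute blocks: 2, each 17982 frames → 35964.
Remaining 9 whole minutes in the current block: 1800 + 8 × 1798 = 16184 frames.
Within the current minute: 30 × 30 + 29 − 2 = 927 (labels ;00/;01 skipped at this minute). Total = 35964 + 16184 + 927 = 53075.

53075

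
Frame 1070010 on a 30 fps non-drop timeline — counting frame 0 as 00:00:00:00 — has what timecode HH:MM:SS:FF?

1070010 ÷ 30 = 35667 full seconds, remainder 0 frames.
35667 s = 9 h 54 min 27 s.
Timecode: 09:54:27:00.

09:54:27:00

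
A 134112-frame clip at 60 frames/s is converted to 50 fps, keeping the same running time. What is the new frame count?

111760 frames

Target frames = source frames × (target rate / source rate) = 134112 × (50)/(60) = 134112 × 5/6 = 111760.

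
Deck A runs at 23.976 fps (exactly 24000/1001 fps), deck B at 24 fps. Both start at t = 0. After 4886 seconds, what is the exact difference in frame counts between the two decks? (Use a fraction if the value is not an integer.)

16752/143 frames

A emits 24000/1001 × 4886 = 16752000/143 frames; B emits 24 × 4886 = 117264.
Difference = 16752/143 frames (≈ 117.1469); B is ahead of A.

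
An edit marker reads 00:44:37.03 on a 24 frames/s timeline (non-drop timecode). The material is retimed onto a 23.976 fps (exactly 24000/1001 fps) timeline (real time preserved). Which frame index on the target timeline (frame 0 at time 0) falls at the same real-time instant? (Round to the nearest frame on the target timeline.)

frame 64187

Source frame index: (0×3600 + 44×60 + 37) × 24 + 3 = 64251.
Real time: 64251 / (24) = 21417/8 s.
Target frame: (21417/8) × (24000/1001) = 5841000/91 ≈ 64186.813 → 64187.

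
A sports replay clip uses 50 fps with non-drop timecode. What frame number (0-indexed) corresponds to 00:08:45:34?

Total seconds to the label: (0 × 3600 + 8 × 60 + 45) = 525.
Frame index = 525 × 50 + 34 = 26284.

frame 26284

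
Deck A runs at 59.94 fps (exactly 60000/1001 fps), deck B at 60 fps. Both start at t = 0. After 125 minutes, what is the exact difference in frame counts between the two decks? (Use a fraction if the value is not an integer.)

125 min = 7500 s.
A emits 60000/1001 × 7500 = 450000000/1001 frames; B emits 60 × 7500 = 450000.
Difference = 450000/1001 frames (≈ 449.5504); B is ahead of A.

450000/1001 frames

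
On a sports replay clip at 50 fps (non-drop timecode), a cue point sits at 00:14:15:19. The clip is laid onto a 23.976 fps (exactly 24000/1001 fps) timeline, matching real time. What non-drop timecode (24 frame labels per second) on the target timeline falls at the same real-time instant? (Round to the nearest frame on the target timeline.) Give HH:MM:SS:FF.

00:14:14:13

Source frame index: (0×3600 + 14×60 + 15) × 50 + 19 = 42769.
Real time: 42769 / (50) = 42769/50 s.
Target frame: (42769/50) × (24000/1001) = 20529120/1001 ≈ 20508.611 → 20509.
At 24 labels/s: frame 20509 → 00:14:14:13.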